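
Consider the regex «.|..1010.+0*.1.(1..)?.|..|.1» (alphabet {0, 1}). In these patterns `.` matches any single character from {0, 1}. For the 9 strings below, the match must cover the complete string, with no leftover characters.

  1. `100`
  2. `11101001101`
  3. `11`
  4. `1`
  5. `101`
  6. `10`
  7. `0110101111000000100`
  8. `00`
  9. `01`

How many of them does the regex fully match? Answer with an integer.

1. `100` → no match
2. `11101001101` → match
3. `11` → match
4. `1` → match
5. `101` → no match
6. `10` → match
7 → match
8. `00` → match
9. `01` → match
Total matched: 7

7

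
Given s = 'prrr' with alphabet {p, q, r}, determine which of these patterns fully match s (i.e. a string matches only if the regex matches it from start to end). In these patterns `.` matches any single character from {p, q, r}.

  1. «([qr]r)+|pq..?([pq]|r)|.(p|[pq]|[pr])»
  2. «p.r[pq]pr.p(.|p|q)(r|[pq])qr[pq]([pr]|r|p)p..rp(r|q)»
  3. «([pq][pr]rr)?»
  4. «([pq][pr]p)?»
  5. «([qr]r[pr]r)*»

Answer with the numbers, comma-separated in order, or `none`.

3

1 → no match
2 → no match
3 → match
4 → no match
5 → no match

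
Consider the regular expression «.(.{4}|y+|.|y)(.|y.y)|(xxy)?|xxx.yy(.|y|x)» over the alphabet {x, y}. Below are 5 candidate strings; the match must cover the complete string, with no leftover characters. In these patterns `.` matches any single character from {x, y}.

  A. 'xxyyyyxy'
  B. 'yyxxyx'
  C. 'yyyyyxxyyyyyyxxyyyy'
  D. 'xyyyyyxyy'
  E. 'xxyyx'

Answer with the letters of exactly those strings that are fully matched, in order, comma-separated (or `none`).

A → match
B → match
C → no match
D → no match
E → no match

A, B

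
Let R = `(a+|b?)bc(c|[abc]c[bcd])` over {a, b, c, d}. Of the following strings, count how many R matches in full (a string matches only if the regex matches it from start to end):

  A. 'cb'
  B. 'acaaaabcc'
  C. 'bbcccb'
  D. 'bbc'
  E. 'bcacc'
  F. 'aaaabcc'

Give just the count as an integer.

A. 'cb' → no match
B. 'acaaaabcc' → no match
C. 'bbcccb' → match
D. 'bbc' → no match
E. 'bcacc' → match
F. 'aaaabcc' → match
Total matched: 3

3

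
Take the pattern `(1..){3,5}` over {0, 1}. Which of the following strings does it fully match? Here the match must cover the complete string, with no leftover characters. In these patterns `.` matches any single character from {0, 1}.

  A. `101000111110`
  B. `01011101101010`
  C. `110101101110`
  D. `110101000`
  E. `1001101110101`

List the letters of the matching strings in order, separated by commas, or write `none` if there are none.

C

A → no match
B → no match — must start with `1`
C → match
D → no match
E → no match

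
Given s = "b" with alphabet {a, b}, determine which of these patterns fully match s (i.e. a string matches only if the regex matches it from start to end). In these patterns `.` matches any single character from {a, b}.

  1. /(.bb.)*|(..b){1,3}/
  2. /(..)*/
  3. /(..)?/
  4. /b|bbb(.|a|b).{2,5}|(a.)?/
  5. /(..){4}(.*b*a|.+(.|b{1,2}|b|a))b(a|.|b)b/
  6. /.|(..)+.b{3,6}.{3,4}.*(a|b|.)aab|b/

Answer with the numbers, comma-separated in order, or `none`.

4, 6

1 → no match
2 → no match
3 → no match
4 → match
5 → no match
6 → match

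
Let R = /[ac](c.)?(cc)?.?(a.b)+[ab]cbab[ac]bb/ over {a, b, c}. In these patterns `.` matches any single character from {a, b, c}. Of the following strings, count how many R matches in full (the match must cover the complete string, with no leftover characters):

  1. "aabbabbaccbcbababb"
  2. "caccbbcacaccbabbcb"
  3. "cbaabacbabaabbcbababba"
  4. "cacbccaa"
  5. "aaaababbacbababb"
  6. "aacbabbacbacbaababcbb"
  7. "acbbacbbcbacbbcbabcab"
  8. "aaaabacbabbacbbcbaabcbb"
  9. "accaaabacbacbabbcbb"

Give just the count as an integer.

1

1 → no match
2 → no match — must end with "bb"
3 → no match — must end with "bb"
4. "cacbccaa" → no match — must end with "bb"
5 → match
6 → no match
7 → no match — must end with "bb"
8 → no match
9 → no match
Total matched: 1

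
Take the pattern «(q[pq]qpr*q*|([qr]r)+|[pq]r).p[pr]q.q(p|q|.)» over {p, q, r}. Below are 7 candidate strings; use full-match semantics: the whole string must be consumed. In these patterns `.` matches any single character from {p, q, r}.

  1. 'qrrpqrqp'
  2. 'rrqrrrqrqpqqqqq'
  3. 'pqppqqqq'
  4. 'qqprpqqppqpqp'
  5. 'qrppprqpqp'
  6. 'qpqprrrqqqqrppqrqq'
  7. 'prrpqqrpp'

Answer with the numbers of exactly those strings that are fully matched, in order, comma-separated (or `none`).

1. 'qrrpqrqp' → no match
2 → no match
3. 'pqppqqqq' → no match
4 → no match
5. 'qrppprqpqp' → no match
6 → match
7. 'prrpqqrpp' → no match

6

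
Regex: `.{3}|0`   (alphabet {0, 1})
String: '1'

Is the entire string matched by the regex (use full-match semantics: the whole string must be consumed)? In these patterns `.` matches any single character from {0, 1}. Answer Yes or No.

No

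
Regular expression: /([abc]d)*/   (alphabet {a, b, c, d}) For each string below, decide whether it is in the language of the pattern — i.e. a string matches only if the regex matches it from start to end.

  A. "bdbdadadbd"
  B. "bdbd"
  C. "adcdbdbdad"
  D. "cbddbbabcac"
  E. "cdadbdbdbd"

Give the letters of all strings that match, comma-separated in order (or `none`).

A, B, C, E

A. "bdbdadadbd" → match
B. "bdbd" → match
C. "adcdbdbdad" → match
D. "cbddbbabcac" → no match
E. "cdadbdbdbd" → match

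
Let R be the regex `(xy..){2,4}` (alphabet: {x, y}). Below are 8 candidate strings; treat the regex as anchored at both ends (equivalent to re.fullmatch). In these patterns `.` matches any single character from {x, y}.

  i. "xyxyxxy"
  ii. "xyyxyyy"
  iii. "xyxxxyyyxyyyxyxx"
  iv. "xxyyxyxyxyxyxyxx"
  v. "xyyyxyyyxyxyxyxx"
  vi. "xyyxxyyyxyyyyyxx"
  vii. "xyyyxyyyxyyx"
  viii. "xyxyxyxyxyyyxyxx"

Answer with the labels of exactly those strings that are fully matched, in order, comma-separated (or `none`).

iii, v, vii, viii

i → no match
ii → no match
iii → match
iv → no match — must start with "xy"
v → match
vi → no match
vii → match
viii → match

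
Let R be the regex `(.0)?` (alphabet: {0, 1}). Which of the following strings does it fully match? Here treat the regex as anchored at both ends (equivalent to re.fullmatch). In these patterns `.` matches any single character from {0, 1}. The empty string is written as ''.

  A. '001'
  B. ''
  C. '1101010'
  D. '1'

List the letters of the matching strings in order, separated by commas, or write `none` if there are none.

A → no match
B → match
C → no match
D → no match

B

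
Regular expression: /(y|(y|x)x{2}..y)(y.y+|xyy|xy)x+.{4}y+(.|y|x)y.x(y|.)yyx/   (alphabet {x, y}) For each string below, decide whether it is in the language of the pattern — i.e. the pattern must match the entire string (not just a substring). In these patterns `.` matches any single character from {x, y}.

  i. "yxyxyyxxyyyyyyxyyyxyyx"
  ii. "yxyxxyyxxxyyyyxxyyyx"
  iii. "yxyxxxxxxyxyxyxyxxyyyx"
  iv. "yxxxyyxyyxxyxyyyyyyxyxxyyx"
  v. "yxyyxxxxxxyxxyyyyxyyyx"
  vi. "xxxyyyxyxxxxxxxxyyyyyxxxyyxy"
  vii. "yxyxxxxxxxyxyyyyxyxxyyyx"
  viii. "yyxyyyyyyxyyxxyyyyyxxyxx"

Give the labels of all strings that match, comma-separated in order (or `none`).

i → no match
ii → no match
iii → match
iv → no match
v → match
vi → no match — must end with "yyx"
vii → match
viii → no match — must end with "yyx"

iii, v, vii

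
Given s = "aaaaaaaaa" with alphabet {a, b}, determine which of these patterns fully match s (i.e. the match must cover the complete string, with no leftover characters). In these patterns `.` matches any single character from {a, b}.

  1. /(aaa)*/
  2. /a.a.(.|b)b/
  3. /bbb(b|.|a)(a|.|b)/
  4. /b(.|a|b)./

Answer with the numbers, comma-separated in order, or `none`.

1 → match
2 → no match — must end with "b"
3 → no match — must start with "bbb"
4 → no match — must start with "b"

1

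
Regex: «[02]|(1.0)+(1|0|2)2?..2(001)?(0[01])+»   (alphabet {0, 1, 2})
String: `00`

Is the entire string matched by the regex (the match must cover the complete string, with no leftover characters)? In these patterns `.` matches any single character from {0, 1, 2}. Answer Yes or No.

No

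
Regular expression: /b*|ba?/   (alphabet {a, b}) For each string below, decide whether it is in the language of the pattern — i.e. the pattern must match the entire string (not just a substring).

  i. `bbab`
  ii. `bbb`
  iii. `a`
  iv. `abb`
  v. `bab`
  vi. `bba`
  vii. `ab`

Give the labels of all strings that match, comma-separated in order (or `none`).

i → no match
ii → match
iii → no match
iv → no match
v → no match
vi → no match
vii → no match

ii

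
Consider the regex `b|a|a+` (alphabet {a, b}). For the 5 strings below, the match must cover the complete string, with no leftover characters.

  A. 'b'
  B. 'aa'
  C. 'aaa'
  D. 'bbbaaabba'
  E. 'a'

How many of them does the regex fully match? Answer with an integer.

A. 'b' → match
B. 'aa' → match
C. 'aaa' → match
D. 'bbbaaabba' → no match
E. 'a' → match
Total matched: 4

4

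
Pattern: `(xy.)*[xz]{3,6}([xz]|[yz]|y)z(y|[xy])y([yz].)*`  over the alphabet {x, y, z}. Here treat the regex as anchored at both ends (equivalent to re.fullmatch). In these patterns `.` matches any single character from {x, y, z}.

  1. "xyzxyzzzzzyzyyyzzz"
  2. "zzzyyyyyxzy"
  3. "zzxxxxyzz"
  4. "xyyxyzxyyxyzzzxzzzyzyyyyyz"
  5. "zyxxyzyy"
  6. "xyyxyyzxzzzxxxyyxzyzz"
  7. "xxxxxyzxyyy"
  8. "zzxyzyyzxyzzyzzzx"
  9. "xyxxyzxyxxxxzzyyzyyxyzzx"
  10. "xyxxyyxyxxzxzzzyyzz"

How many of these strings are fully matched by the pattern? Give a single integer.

6

1 → match
2 → no match
3 → no match
4 → match
5 → no match
6 → no match
7 → match
8 → match
9 → match
10 → match
Total matched: 6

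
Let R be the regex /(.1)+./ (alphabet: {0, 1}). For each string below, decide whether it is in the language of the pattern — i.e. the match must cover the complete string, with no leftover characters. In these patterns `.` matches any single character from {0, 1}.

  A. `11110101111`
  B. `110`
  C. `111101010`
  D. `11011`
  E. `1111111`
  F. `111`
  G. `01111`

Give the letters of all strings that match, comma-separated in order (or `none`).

A → match
B → match
C → match
D → match
E → match
F → match
G → match

A, B, C, D, E, F, G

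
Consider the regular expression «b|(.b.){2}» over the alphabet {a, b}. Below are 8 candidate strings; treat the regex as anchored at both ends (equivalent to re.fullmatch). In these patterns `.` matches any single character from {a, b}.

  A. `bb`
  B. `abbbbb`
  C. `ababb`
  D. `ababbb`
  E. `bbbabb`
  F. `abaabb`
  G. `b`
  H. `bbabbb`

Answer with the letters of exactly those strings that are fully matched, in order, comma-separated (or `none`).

B, D, E, F, G, H

A → no match
B → match
C → no match
D → match
E → match
F → match
G → match
H → match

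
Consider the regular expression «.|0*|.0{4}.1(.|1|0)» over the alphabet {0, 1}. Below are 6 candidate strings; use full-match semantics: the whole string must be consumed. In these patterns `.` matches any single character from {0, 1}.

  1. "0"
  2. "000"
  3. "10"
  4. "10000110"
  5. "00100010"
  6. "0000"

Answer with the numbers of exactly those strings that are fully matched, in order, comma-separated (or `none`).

1, 2, 4, 6

1 → match
2 → match
3 → no match
4 → match
5 → no match
6 → match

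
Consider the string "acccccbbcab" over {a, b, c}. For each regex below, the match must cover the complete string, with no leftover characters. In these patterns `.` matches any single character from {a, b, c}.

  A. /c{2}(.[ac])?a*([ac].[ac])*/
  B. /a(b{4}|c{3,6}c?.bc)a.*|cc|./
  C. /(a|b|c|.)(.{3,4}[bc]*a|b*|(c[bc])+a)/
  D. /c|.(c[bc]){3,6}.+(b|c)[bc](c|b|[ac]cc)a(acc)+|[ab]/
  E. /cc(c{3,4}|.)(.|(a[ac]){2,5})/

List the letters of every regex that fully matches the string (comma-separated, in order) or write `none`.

A → no match — must start with "c"
B → match
C → no match
D → no match
E → no match — must start with "cc"

B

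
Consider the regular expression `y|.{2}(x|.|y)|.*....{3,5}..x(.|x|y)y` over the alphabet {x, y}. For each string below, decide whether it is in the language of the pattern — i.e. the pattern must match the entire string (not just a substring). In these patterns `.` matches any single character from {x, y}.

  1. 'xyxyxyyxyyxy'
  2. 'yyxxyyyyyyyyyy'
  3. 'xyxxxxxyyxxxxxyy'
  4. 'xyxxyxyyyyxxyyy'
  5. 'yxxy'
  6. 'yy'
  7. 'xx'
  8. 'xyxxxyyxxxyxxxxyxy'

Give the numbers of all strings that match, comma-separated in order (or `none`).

3

1. 'xyxyxyyxyyxy' → no match
2 → no match
3 → match
4 → no match
5. 'yxxy' → no match
6. 'yy' → no match
7. 'xx' → no match
8 → no match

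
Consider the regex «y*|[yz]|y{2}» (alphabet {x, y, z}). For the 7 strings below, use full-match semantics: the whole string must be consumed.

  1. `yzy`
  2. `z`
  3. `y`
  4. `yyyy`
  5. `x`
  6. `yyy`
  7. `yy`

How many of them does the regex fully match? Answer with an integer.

5

1 → no match
2 → match
3 → match
4 → match
5 → no match
6 → match
7 → match
Total matched: 5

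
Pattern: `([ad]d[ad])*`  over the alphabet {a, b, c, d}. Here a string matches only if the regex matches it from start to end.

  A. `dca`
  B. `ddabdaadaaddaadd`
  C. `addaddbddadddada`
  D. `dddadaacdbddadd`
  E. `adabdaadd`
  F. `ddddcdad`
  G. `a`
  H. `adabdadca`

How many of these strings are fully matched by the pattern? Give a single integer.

A → no match
B → no match
C → no match
D → no match
E → no match
F → no match
G → no match
H → no match
Total matched: 0

0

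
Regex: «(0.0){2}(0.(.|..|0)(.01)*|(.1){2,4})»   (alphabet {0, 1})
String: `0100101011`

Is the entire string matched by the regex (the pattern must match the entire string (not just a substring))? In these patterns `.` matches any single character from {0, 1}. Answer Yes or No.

No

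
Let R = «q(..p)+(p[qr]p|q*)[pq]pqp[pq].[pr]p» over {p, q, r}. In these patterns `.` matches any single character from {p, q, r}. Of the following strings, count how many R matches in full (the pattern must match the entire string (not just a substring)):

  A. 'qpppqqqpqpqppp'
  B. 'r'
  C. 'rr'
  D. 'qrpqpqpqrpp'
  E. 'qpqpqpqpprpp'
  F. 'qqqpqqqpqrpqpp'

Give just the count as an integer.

2

A → match
B → no match — must start with 'q'
C → no match — must start with 'q'
D → no match
E → match
F → no match
Total matched: 2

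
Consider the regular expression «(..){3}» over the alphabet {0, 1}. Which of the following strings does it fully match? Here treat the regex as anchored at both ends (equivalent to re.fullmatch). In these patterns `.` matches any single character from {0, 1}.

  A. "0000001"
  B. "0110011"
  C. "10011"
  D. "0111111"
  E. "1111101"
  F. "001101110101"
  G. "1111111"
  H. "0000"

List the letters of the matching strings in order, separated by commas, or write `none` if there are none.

none

A → no match
B → no match
C → no match
D → no match
E → no match
F → no match
G → no match
H → no match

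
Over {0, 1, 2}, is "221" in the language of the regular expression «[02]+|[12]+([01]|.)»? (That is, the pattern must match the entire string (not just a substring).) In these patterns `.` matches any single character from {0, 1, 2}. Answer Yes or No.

Yes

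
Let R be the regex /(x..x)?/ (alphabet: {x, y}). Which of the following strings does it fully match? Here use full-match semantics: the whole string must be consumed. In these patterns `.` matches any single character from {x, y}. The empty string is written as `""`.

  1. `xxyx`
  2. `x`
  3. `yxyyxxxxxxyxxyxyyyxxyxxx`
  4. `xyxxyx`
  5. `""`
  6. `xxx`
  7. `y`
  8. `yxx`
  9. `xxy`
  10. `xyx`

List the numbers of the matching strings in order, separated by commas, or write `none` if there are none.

1 → match
2 → no match
3 → no match
4 → no match
5 → match
6 → no match
7 → no match
8 → no match
9 → no match
10 → no match

1, 5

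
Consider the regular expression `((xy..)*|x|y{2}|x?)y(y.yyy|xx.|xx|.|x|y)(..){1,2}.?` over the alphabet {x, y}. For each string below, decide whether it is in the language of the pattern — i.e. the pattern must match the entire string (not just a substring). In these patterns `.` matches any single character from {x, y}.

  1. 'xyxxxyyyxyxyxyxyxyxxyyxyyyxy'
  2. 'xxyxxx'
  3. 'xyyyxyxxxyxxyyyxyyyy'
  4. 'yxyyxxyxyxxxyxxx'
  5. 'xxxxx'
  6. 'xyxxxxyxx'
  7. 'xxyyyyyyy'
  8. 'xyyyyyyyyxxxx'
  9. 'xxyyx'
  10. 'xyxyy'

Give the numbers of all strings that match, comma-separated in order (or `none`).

1, 6, 10

1 → match
2 → no match
3 → no match
4 → no match
5 → no match
6 → match
7 → no match
8 → no match
9 → no match
10 → match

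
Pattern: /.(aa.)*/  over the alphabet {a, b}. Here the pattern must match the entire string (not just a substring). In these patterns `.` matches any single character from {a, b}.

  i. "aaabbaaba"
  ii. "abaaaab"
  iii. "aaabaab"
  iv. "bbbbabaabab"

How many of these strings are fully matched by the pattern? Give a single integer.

1

i → no match
ii → no match
iii → match
iv → no match
Total matched: 1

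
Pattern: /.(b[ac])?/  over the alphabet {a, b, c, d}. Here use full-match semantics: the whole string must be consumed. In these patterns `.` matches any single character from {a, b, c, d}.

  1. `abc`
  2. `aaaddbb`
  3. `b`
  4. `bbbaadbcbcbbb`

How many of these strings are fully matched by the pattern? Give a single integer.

2

1. `abc` → match
2. `aaaddbb` → no match
3. `b` → match
4 → no match
Total matched: 2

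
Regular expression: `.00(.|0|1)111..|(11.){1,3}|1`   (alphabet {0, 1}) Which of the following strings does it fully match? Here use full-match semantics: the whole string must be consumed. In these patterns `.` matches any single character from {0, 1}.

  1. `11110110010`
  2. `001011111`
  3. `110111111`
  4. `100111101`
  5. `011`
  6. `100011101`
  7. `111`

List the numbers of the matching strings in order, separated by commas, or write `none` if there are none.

1 → no match
2 → no match
3 → match
4 → match
5 → no match
6 → match
7 → match

3, 4, 6, 7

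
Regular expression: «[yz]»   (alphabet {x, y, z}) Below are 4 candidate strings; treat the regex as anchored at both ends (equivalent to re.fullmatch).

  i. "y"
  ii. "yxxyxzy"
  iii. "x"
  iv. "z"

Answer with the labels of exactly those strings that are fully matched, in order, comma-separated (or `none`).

i, iv

i. "y" → match
ii. "yxxyxzy" → no match
iii. "x" → no match
iv. "z" → match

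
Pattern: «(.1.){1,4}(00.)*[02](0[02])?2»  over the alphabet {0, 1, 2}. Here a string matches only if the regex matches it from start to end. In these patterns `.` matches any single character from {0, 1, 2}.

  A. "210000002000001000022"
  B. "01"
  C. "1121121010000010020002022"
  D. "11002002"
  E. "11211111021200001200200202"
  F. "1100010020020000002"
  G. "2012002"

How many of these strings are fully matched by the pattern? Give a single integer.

A → no match
B → no match — must end with "2"
C → no match
D → no match
E → no match
F → match
G → no match
Total matched: 1

1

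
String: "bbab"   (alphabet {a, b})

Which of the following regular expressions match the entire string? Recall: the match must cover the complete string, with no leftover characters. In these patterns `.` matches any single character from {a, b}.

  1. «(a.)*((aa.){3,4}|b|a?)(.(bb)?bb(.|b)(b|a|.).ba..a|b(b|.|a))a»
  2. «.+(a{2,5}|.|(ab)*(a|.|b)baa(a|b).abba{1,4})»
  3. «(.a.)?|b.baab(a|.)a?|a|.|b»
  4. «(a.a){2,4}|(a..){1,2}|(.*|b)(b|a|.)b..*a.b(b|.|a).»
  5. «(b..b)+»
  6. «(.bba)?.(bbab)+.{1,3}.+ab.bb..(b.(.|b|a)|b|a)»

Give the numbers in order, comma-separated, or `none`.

2, 5

1 → no match — must end with "a"
2 → match
3 → no match
4 → no match
5 → match
6 → no match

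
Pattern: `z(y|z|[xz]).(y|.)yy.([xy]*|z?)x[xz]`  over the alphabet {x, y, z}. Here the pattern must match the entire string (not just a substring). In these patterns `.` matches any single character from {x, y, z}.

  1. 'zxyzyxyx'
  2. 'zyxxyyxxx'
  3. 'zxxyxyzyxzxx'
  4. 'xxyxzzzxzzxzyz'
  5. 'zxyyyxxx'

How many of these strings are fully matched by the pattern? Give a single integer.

1 → no match
2 → match
3 → no match
4 → no match — must start with 'z'
5 → no match
Total matched: 1

1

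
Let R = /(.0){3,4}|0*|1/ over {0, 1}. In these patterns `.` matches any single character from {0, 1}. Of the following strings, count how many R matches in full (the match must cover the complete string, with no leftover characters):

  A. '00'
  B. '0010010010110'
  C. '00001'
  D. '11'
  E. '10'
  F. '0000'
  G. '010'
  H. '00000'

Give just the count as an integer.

A. '00' → match
B → no match
C. '00001' → no match
D. '11' → no match
E. '10' → no match
F. '0000' → match
G. '010' → no match
H. '00000' → match
Total matched: 3

3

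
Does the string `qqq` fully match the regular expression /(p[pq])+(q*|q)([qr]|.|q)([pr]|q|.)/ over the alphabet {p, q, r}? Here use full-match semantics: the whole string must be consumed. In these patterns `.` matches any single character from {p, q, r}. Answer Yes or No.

No

Every match must start with `p`, but `qqq` does not.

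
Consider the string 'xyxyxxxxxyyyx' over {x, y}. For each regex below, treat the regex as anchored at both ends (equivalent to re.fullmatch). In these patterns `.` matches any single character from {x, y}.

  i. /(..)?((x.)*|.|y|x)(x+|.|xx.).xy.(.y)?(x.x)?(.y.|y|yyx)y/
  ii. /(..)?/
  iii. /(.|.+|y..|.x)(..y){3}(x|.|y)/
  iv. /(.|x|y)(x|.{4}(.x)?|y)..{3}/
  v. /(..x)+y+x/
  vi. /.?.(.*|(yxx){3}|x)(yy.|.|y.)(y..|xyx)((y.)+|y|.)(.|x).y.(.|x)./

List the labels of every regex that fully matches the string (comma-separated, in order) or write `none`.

i → no match — must end with 'y'
ii → no match
iii → no match
iv → no match
v → match
vi → match

v, vi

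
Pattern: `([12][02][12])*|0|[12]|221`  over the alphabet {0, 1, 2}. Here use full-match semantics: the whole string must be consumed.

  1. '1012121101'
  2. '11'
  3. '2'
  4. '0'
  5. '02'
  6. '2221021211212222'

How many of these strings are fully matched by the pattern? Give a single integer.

1 → no match
2 → no match
3 → match
4 → match
5 → no match
6 → no match
Total matched: 2

2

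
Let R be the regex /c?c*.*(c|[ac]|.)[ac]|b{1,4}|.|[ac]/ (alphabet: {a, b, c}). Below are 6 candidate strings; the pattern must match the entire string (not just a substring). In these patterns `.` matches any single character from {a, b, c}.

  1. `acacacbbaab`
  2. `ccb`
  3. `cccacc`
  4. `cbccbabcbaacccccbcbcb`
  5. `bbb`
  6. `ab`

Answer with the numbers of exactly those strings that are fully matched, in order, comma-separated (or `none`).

1. `acacacbbaab` → no match
2. `ccb` → no match
3. `cccacc` → match
4 → no match
5. `bbb` → match
6. `ab` → no match

3, 5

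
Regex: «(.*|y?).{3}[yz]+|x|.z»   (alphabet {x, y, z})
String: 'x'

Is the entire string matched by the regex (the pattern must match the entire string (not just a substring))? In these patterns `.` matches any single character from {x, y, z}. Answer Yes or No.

Yes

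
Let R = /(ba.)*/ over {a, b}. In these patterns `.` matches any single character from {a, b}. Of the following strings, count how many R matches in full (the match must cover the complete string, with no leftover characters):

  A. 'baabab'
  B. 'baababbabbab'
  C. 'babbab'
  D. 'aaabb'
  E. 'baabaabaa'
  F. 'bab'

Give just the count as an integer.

A → match
B → match
C → match
D → no match
E → match
F → match
Total matched: 5

5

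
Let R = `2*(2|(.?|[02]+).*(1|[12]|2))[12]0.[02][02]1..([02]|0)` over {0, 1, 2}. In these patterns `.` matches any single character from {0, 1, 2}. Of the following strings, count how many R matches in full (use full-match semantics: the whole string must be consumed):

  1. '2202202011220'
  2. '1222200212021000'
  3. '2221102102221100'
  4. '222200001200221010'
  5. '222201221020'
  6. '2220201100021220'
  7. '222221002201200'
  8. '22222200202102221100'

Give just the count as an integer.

5

1 → no match
2 → no match
3 → match
4 → match
5 → match
6 → match
7 → no match
8 → match
Total matched: 5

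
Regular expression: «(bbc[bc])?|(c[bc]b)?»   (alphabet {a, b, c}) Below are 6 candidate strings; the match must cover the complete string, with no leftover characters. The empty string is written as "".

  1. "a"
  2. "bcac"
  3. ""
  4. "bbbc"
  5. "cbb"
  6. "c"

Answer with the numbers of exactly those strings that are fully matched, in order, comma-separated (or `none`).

1. "a" → no match
2. "bcac" → no match
3. "" → match
4. "bbbc" → no match
5. "cbb" → match
6. "c" → no match

3, 5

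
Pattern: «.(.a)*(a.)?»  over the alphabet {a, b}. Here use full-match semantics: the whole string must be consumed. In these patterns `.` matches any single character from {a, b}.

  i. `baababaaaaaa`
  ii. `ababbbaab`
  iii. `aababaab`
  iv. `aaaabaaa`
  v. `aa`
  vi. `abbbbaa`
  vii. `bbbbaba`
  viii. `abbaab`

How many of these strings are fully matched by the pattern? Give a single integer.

0

i. `baababaaaaaa` → no match
ii. `ababbbaab` → no match
iii. `aababaab` → no match
iv. `aaaabaaa` → no match
v. `aa` → no match
vi. `abbbbaa` → no match
vii. `bbbbaba` → no match
viii. `abbaab` → no match
Total matched: 0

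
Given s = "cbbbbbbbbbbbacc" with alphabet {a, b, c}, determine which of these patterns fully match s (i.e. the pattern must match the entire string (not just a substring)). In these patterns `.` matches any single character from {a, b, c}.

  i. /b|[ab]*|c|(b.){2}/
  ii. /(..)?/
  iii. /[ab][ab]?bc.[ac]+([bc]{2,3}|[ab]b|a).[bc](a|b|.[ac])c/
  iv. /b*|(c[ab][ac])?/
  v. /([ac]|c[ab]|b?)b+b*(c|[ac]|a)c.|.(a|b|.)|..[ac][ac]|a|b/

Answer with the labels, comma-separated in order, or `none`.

v

i → no match
ii → no match
iii → no match
iv → no match
v → match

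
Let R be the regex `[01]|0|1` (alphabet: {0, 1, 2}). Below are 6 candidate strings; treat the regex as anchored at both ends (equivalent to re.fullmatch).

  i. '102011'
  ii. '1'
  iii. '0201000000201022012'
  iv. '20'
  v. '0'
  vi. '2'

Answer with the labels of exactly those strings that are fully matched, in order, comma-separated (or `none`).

i. '102011' → no match
ii. '1' → match
iii → no match
iv. '20' → no match
v. '0' → match
vi. '2' → no match

ii, v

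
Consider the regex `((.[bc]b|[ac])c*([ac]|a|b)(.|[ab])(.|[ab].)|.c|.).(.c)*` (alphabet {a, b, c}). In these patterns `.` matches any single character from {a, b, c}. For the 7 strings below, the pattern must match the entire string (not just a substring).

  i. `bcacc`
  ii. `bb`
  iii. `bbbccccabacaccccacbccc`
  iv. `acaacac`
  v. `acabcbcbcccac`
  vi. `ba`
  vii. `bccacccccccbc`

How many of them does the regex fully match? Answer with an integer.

7

i → match
ii → match
iii → match
iv → match
v → match
vi → match
vii → match
Total matched: 7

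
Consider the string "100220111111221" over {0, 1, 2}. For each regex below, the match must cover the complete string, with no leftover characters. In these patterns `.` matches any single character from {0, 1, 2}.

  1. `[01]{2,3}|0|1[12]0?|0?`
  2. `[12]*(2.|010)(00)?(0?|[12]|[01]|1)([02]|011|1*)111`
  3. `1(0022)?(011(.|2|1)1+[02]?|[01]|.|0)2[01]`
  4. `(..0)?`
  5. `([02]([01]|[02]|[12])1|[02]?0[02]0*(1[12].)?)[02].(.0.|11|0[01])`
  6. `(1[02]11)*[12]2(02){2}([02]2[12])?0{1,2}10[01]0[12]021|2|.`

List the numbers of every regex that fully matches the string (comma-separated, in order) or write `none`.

1 → no match
2 → no match — must end with "111"
3 → match
4 → no match
5 → no match
6 → no match

3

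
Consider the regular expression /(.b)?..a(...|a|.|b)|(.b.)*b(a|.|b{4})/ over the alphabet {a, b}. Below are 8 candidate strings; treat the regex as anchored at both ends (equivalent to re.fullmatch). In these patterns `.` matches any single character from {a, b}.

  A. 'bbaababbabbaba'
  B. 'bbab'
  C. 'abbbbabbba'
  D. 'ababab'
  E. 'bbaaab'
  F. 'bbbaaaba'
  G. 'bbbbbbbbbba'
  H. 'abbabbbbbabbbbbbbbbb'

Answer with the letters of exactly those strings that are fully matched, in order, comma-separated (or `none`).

A → match
B → match
C → no match
D → match
E → match
F → match
G → match
H → match

A, B, D, E, F, G, H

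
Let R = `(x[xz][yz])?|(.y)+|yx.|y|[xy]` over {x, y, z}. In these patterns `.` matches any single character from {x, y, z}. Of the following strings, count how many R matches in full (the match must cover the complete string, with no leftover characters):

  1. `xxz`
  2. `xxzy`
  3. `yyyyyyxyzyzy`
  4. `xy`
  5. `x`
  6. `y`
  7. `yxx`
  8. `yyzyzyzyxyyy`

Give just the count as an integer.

1 → match
2 → no match
3 → match
4 → match
5 → match
6 → match
7 → match
8 → match
Total matched: 7

7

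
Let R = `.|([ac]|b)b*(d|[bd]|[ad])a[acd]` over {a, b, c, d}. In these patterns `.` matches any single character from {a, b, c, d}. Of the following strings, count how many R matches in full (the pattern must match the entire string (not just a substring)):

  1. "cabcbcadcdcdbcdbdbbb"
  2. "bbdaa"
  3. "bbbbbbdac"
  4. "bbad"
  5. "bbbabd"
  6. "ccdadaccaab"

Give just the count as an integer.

1 → no match
2 → match
3 → match
4 → match
5 → no match
6 → no match
Total matched: 3

3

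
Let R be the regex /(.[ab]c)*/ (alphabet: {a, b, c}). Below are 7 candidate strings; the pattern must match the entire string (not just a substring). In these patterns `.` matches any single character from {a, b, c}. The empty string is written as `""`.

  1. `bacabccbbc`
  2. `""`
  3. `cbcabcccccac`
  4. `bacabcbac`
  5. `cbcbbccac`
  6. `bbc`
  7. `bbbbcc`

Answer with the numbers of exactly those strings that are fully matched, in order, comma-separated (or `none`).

1 → no match
2 → match
3 → no match
4 → match
5 → match
6 → match
7 → no match

2, 4, 5, 6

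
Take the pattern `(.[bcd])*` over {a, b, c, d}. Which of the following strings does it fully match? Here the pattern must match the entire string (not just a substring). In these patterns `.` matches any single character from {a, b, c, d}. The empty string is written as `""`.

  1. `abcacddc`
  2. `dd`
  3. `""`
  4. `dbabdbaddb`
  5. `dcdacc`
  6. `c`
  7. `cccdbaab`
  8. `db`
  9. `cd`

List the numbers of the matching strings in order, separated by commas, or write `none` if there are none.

1 → no match
2 → match
3 → match
4 → match
5 → no match
6 → no match
7 → no match
8 → match
9 → match

2, 3, 4, 8, 9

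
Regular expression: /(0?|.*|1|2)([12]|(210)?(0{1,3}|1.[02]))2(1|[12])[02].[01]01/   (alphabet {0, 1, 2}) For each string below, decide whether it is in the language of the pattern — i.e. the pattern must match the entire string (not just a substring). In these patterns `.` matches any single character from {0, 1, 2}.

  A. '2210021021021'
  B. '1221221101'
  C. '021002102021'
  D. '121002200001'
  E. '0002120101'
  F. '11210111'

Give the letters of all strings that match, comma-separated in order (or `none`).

A → no match — must end with '01'
B → no match
C → no match — must end with '01'
D → match
E → match
F → no match — must end with '01'

D, E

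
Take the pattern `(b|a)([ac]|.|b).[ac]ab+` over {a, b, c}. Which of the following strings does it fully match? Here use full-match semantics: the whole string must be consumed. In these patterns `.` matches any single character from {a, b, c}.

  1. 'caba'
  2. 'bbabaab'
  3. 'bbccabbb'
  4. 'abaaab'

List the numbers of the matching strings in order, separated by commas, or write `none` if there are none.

3, 4

1. 'caba' → no match — must end with 'b'
2. 'bbabaab' → no match
3. 'bbccabbb' → match
4. 'abaaab' → match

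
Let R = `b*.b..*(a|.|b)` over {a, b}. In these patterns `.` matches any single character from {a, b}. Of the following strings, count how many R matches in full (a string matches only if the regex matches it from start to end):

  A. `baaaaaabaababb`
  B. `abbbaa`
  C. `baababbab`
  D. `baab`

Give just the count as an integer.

1

A → no match
B → match
C → no match
D → no match
Total matched: 1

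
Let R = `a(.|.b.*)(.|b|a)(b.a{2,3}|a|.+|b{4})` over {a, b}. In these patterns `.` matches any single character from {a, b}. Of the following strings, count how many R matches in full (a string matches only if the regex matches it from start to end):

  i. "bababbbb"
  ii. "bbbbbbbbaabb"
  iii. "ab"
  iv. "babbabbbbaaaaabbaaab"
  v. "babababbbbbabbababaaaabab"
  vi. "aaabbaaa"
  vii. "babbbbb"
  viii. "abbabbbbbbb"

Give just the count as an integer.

2

i → no match — must start with "a"
ii → no match — must start with "a"
iii → no match
iv → no match — must start with "a"
v → no match — must start with "a"
vi → match
vii → no match — must start with "a"
viii → match
Total matched: 2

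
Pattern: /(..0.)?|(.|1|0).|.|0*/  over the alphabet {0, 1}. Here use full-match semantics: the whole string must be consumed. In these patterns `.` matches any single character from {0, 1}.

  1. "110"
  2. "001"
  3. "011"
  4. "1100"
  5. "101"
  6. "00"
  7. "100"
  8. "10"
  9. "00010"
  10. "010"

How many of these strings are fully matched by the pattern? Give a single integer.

1 → no match
2 → no match
3 → no match
4 → match
5 → no match
6 → match
7 → no match
8 → match
9 → no match
10 → no match
Total matched: 3

3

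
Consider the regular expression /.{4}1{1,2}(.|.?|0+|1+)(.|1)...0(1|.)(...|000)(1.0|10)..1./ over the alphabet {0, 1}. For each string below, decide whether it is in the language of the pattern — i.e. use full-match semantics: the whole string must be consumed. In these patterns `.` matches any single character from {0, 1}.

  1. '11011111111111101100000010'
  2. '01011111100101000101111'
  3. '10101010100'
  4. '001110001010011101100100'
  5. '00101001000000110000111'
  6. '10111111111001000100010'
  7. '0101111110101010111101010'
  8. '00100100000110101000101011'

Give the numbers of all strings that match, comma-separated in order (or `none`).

2, 6, 7

1 → no match
2 → match
3 → no match
4 → no match
5 → no match
6 → match
7 → match
8 → no match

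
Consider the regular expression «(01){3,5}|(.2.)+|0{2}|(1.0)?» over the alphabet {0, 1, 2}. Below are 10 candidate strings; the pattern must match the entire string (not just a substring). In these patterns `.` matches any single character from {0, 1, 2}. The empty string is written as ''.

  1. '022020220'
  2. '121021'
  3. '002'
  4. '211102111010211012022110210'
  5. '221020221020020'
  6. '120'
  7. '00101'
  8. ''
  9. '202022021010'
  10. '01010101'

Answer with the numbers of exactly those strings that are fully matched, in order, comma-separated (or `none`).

1 → match
2 → match
3 → no match
4 → no match
5 → match
6 → match
7 → no match
8 → match
9 → no match
10 → match

1, 2, 5, 6, 8, 10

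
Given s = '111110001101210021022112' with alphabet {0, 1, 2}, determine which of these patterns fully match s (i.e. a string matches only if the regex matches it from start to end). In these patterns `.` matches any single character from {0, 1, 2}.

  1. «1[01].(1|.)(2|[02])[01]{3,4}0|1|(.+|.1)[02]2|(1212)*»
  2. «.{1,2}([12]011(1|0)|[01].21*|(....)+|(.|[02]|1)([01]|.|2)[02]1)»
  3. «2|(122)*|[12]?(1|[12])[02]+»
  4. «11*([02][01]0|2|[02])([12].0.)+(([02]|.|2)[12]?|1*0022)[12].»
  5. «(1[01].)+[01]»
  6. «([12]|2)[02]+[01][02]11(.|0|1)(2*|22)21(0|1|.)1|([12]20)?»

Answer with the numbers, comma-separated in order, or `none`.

4

1 → no match
2 → no match
3 → no match
4 → match
5 → no match
6 → no match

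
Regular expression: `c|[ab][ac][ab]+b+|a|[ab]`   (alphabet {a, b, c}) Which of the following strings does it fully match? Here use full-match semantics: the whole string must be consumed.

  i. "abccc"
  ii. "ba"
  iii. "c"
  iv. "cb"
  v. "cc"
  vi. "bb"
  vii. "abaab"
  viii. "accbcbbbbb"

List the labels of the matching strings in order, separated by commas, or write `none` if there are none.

i → no match
ii → no match
iii → match
iv → no match
v → no match
vi → no match
vii → no match
viii → no match

iii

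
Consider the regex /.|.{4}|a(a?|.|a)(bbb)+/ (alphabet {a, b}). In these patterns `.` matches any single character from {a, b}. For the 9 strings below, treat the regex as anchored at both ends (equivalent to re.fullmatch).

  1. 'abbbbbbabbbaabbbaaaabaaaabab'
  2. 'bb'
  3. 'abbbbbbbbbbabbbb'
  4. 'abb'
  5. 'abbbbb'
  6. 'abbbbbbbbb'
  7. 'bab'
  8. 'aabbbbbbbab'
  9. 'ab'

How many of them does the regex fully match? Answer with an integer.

1

1 → no match
2 → no match
3 → no match
4 → no match
5 → no match
6 → match
7 → no match
8 → no match
9 → no match
Total matched: 1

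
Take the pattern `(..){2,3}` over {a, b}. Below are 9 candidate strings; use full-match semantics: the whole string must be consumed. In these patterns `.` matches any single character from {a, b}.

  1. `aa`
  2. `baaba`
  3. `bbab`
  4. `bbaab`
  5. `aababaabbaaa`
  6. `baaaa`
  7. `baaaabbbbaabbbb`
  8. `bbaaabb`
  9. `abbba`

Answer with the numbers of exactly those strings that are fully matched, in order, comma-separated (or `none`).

1. `aa` → no match
2. `baaba` → no match
3. `bbab` → match
4. `bbaab` → no match
5. `aababaabbaaa` → no match
6. `baaaa` → no match
7 → no match
8. `bbaaabb` → no match
9. `abbba` → no match

3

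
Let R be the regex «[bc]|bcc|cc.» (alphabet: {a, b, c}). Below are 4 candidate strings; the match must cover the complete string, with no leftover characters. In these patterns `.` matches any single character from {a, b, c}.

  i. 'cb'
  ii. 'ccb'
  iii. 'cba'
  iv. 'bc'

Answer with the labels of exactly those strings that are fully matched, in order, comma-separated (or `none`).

ii

i → no match
ii → match
iii → no match
iv → no match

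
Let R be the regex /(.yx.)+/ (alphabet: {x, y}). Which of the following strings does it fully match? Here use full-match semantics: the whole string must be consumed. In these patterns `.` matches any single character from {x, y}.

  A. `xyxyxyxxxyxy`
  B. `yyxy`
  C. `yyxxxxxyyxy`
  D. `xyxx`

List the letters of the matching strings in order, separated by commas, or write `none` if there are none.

A, B, D

A. `xyxyxyxxxyxy` → match
B. `yyxy` → match
C. `yyxxxxxyyxy` → no match
D. `xyxx` → match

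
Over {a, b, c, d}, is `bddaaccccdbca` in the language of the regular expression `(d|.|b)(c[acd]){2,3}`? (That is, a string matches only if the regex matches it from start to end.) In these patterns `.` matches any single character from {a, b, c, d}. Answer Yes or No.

No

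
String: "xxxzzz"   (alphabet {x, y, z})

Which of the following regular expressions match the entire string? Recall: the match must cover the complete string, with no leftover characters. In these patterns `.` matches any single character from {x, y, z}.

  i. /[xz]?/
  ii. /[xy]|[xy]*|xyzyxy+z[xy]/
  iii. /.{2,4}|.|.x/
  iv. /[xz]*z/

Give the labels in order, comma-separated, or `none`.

i → no match
ii → no match
iii → no match
iv → match

iv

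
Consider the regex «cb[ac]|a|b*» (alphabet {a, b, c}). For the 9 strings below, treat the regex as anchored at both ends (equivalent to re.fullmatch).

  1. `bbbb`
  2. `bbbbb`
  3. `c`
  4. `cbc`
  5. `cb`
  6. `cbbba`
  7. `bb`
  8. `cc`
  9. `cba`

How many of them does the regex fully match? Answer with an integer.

5

1 → match
2 → match
3 → no match
4 → match
5 → no match
6 → no match
7 → match
8 → no match
9 → match
Total matched: 5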